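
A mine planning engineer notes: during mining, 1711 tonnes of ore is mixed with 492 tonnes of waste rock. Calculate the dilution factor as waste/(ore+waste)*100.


22.3332%

Total material = ore + waste
= 1711 + 492 = 2203 tonnes
Dilution = waste / total * 100
= 492 / 2203 * 100
= 0.2233318202 * 100
= 22.3332%


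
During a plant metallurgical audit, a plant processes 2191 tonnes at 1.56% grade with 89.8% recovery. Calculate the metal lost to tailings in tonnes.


Total metal in feed:
= 2191 * 1.56 / 100 = 34.1796 tonnes
Metal recovered:
= 34.1796 * 89.8 / 100 = 30.6932808 tonnes
Metal lost to tailings:
= 34.1796 - 30.6932808
= 3.4863 tonnes

3.4863 tonnes


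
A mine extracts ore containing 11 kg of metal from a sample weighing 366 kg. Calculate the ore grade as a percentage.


Ore grade = (metal mass / ore mass) * 100
= (11 / 366) * 100
= 0.03005464481 * 100
= 3.0055%

3.0055%


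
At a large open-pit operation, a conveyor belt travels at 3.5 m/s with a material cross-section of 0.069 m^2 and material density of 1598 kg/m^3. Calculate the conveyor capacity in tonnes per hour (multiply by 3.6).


Volumetric flow = speed * area
= 3.5 * 0.069 = 0.2415 m^3/s
Mass flow = volumetric * density
= 0.2415 * 1598 = 385.917 kg/s
Convert to t/h: multiply by 3.6
Capacity = 385.917 * 3.6
= 1389.3012 t/h

1389.3012 t/h


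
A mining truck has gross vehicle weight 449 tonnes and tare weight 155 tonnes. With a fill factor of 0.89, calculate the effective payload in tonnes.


261.66 tonnes

Maximum payload = gross - tare
= 449 - 155 = 294 tonnes
Effective payload = max payload * fill factor
= 294 * 0.89
= 261.66 tonnes


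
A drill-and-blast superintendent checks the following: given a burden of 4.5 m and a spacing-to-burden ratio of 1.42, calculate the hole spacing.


Spacing = burden * ratio
= 4.5 * 1.42
= 6.39 m

6.39 m


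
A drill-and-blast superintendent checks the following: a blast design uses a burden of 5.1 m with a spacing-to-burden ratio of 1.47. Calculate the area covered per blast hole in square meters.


38.2347 m^2

First, find the spacing:
Spacing = burden * ratio = 5.1 * 1.47
= 7.497 m
Then, calculate the area:
Area = burden * spacing = 5.1 * 7.497
= 38.2347 m^2


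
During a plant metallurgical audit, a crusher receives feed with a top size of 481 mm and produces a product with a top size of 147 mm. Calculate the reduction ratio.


3.2721

Reduction ratio = feed size / product size
= 481 / 147
= 3.2721


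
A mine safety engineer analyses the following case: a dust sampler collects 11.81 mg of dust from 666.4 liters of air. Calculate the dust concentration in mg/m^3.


17.7221 mg/m^3

Convert liters to m^3: 1 m^3 = 1000 L
Concentration = mass / volume * 1000
= 11.81 / 666.4 * 1000
= 0.01772208884 * 1000
= 17.7221 mg/m^3


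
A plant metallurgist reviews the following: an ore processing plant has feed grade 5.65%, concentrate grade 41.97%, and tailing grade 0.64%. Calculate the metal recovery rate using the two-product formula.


90.0457%

Using the two-product formula:
R = 100 * c * (f - t) / (f * (c - t))
Numerator = 100 * 41.97 * (5.65 - 0.64)
= 100 * 41.97 * 5.01
= 21026.97
Denominator = 5.65 * (41.97 - 0.64)
= 5.65 * 41.33
= 233.5145
R = 21026.97 / 233.5145
= 90.0457%


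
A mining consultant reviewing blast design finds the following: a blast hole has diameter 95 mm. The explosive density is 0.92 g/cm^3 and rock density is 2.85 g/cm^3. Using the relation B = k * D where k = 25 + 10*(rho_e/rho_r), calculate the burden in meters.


2.6817 m

First, compute k:
rho_e / rho_r = 0.92 / 2.85 = 0.3228070175
k = 25 + 10 * 0.3228070175 = 28.22807018
Then, compute burden:
B = k * D / 1000 = 28.22807018 * 95 / 1000
= 2681.666667 / 1000
= 2.6817 m


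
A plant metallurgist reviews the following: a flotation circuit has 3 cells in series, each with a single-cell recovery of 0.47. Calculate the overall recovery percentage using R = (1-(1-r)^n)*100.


85.1123%

Complement of single-cell recovery:
1 - r = 1 - 0.47 = 0.53
Raise to power n:
(1 - r)^3 = 0.53^3 = 0.148877
Overall recovery:
R = (1 - 0.148877) * 100
= 85.1123%


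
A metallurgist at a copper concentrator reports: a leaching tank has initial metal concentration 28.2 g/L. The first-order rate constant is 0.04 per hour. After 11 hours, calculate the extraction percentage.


Compute the exponent:
-k * t = -0.04 * 11 = -0.44
Remaining concentration:
C = 28.2 * exp(-0.44)
= 28.2 * 0.6440364211
= 18.16182707 g/L
Extracted = 28.2 - 18.16182707 = 10.03817293 g/L
Extraction % = 10.03817293 / 28.2 * 100
= 35.5964%

35.5964%


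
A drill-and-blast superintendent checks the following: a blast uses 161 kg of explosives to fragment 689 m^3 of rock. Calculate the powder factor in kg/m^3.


Powder factor = explosive mass / rock volume
= 161 / 689
= 0.2337 kg/m^3

0.2337 kg/m^3


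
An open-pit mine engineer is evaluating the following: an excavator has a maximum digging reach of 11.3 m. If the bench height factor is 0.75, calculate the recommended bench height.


Bench height = reach * factor
= 11.3 * 0.75
= 8.475 m

8.475 m


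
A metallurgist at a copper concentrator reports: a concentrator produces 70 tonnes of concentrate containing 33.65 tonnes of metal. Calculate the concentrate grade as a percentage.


48.0714%

Grade = (metal in concentrate / concentrate mass) * 100
= (33.65 / 70) * 100
= 0.4807142857 * 100
= 48.0714%


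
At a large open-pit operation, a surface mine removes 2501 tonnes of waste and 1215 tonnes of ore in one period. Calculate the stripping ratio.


2.0584

Stripping ratio = waste tonnage / ore tonnage
= 2501 / 1215
= 2.0584


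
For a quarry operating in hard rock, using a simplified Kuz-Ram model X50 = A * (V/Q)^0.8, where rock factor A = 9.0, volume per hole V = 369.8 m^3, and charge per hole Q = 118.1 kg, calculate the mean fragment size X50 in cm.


22.4293 cm

Compute V/Q:
V/Q = 369.8 / 118.1 = 3.131244708
Raise to the power 0.8:
(V/Q)^0.8 = 3.131244708^0.8 = 2.492146723
Multiply by A:
X50 = 9.0 * 2.492146723
= 22.4293 cm


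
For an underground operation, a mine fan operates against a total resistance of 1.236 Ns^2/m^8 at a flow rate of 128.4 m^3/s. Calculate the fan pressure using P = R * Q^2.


Compute Q^2:
Q^2 = 128.4^2 = 16486.56
Compute pressure:
P = R * Q^2 = 1.236 * 16486.56
= 20377.3882 Pa

20377.3882 Pa


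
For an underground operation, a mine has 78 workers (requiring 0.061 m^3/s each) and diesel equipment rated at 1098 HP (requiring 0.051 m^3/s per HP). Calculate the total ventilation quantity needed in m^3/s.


Airflow for workers:
Q_people = 78 * 0.061 = 4.758 m^3/s
Airflow for diesel equipment:
Q_diesel = 1098 * 0.051 = 55.998 m^3/s
Total ventilation:
Q_total = 4.758 + 55.998
= 60.756 m^3/s

60.756 m^3/s


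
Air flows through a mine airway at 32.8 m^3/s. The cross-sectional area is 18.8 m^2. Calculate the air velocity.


Velocity = flow rate / cross-sectional area
= 32.8 / 18.8
= 1.7447 m/s

1.7447 m/s


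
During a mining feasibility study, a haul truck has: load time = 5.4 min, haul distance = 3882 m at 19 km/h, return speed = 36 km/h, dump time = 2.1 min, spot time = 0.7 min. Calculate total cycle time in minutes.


26.9289 min

Convert haul speed to m/min: 19 * 1000/60 = 316.6666667 m/min
Haul time = 3882 / 316.6666667 = 12.25894737 min
Convert return speed to m/min: 36 * 1000/60 = 600 m/min
Return time = 3882 / 600 = 6.47 min
Total cycle time:
= 5.4 + 12.25894737 + 2.1 + 6.47 + 0.7
= 26.9289 min


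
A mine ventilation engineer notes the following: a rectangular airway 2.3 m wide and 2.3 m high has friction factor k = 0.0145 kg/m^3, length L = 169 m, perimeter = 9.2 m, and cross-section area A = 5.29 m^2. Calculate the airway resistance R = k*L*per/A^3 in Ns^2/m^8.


Compute the numerator:
k * L * per = 0.0145 * 169 * 9.2
= 22.5446
Compute the denominator:
A^3 = 5.29^3 = 148.035889
Resistance:
R = 22.5446 / 148.035889
= 0.1523 Ns^2/m^8

0.1523 Ns^2/m^8


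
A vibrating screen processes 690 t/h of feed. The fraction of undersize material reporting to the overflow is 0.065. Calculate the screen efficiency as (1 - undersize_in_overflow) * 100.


Screen efficiency = (1 - fraction of undersize in overflow) * 100
= (1 - 0.065) * 100
= 0.935 * 100
= 93.5%

93.5%


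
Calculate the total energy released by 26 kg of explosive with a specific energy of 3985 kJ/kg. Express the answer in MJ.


Energy = mass * specific_energy / 1000
= 26 * 3985 / 1000
= 103610 / 1000
= 103.61 MJ

103.61 MJ


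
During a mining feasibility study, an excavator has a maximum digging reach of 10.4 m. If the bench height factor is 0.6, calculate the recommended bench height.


6.24 m

Bench height = reach * factor
= 10.4 * 0.6
= 6.24 m


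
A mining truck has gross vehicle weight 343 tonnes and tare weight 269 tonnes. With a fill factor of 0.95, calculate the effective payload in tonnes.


Maximum payload = gross - tare
= 343 - 269 = 74 tonnes
Effective payload = max payload * fill factor
= 74 * 0.95
= 70.3 tonnes

70.3 tonnes


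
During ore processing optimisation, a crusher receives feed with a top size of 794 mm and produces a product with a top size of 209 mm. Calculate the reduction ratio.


Reduction ratio = feed size / product size
= 794 / 209
= 3.799

3.799


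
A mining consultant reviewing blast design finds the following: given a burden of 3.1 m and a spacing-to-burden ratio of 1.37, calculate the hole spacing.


Spacing = burden * ratio
= 3.1 * 1.37
= 4.247 m

4.247 m


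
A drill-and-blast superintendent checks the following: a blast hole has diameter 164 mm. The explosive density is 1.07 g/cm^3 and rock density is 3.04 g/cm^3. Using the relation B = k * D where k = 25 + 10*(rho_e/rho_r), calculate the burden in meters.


4.6772 m

First, compute k:
rho_e / rho_r = 1.07 / 3.04 = 0.3519736842
k = 25 + 10 * 0.3519736842 = 28.51973684
Then, compute burden:
B = k * D / 1000 = 28.51973684 * 164 / 1000
= 4677.236842 / 1000
= 4.6772 m


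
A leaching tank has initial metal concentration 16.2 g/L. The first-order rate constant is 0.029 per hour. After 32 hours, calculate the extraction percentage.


60.4656%

Compute the exponent:
-k * t = -0.029 * 32 = -0.928
Remaining concentration:
C = 16.2 * exp(-0.928)
= 16.2 * 0.3953436074
= 6.40456644 g/L
Extracted = 16.2 - 6.40456644 = 9.79543356 g/L
Extraction % = 9.79543356 / 16.2 * 100
= 60.4656%


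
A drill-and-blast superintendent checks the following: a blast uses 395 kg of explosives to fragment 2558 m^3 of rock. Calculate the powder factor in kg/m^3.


0.1544 kg/m^3

Powder factor = explosive mass / rock volume
= 395 / 2558
= 0.1544 kg/m^3


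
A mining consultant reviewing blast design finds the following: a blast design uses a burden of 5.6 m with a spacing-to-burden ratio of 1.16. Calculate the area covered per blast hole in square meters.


36.3776 m^2

First, find the spacing:
Spacing = burden * ratio = 5.6 * 1.16
= 6.496 m
Then, calculate the area:
Area = burden * spacing = 5.6 * 6.496
= 36.3776 m^2


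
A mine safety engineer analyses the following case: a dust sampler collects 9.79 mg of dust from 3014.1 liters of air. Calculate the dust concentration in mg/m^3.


Convert liters to m^3: 1 m^3 = 1000 L
Concentration = mass / volume * 1000
= 9.79 / 3014.1 * 1000
= 0.003248067416 * 1000
= 3.2481 mg/m^3

3.2481 mg/m^3


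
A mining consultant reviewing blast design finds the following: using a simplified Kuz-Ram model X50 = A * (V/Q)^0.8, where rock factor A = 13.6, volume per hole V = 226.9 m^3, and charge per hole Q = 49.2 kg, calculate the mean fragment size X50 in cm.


Compute V/Q:
V/Q = 226.9 / 49.2 = 4.611788618
Raise to the power 0.8:
(V/Q)^0.8 = 4.611788618^0.8 = 3.396999747
Multiply by A:
X50 = 13.6 * 3.396999747
= 46.1992 cm

46.1992 cm


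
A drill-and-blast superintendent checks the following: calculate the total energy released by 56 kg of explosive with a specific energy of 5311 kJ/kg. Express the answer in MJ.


297.416 MJ

Energy = mass * specific_energy / 1000
= 56 * 5311 / 1000
= 297416 / 1000
= 297.416 MJ


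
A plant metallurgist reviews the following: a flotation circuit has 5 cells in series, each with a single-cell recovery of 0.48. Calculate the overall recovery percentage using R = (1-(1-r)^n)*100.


96.198%

Complement of single-cell recovery:
1 - r = 1 - 0.48 = 0.52
Raise to power n:
(1 - r)^5 = 0.52^5 = 0.0380204032
Overall recovery:
R = (1 - 0.0380204032) * 100
= 96.198%


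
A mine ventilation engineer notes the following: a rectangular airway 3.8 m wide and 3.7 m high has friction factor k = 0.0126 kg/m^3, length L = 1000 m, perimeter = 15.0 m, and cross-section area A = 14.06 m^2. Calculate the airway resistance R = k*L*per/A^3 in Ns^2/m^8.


0.068 Ns^2/m^8

Compute the numerator:
k * L * per = 0.0126 * 1000 * 15.0
= 189
Compute the denominator:
A^3 = 14.06^3 = 2779.431416
Resistance:
R = 189 / 2779.431416
= 0.068 Ns^2/m^8


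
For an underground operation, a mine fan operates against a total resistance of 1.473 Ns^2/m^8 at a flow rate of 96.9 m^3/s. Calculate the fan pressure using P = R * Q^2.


Compute Q^2:
Q^2 = 96.9^2 = 9389.61
Compute pressure:
P = R * Q^2 = 1.473 * 9389.61
= 13830.8955 Pa

13830.8955 Pa


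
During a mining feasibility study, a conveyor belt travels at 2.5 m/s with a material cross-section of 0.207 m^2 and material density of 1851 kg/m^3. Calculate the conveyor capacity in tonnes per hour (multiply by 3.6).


Volumetric flow = speed * area
= 2.5 * 0.207 = 0.5175 m^3/s
Mass flow = volumetric * density
= 0.5175 * 1851 = 957.8925 kg/s
Convert to t/h: multiply by 3.6
Capacity = 957.8925 * 3.6
= 3448.413 t/h

3448.413 t/h


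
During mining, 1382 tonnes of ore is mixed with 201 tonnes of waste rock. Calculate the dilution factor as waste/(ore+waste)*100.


Total material = ore + waste
= 1382 + 201 = 1583 tonnes
Dilution = waste / total * 100
= 201 / 1583 * 100
= 0.1269740998 * 100
= 12.6974%

12.6974%


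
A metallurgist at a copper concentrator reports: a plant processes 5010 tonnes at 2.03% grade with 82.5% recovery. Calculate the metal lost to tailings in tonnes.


Total metal in feed:
= 5010 * 2.03 / 100 = 101.703 tonnes
Metal recovered:
= 101.703 * 82.5 / 100 = 83.904975 tonnes
Metal lost to tailings:
= 101.703 - 83.904975
= 17.798 tonnes

17.798 tonnes


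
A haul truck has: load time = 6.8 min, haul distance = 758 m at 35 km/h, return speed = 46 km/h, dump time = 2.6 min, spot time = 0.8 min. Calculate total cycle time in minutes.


Convert haul speed to m/min: 35 * 1000/60 = 583.3333333 m/min
Haul time = 758 / 583.3333333 = 1.299428571 min
Convert return speed to m/min: 46 * 1000/60 = 766.6666667 m/min
Return time = 758 / 766.6666667 = 0.9886956522 min
Total cycle time:
= 6.8 + 1.299428571 + 2.6 + 0.9886956522 + 0.8
= 12.4881 min

12.4881 min


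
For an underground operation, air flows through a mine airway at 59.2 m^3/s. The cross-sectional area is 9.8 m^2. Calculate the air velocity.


Velocity = flow rate / cross-sectional area
= 59.2 / 9.8
= 6.0408 m/s

6.0408 m/s


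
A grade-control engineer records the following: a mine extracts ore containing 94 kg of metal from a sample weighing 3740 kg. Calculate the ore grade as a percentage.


2.5134%

Ore grade = (metal mass / ore mass) * 100
= (94 / 3740) * 100
= 0.02513368984 * 100
= 2.5134%


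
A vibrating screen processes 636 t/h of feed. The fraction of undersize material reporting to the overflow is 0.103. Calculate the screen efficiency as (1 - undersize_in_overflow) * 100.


Screen efficiency = (1 - fraction of undersize in overflow) * 100
= (1 - 0.103) * 100
= 0.897 * 100
= 89.7%

89.7%


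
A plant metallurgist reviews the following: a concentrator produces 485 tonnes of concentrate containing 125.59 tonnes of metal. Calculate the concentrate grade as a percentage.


25.8948%

Grade = (metal in concentrate / concentrate mass) * 100
= (125.59 / 485) * 100
= 0.2589484536 * 100
= 25.8948%


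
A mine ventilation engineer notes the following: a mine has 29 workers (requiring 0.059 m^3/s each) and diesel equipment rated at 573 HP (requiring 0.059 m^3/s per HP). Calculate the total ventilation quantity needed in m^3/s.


Airflow for workers:
Q_people = 29 * 0.059 = 1.711 m^3/s
Airflow for diesel equipment:
Q_diesel = 573 * 0.059 = 33.807 m^3/s
Total ventilation:
Q_total = 1.711 + 33.807
= 35.518 m^3/s

35.518 m^3/s


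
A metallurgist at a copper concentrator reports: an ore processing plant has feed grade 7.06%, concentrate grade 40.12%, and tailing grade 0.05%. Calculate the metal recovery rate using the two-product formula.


Using the two-product formula:
R = 100 * c * (f - t) / (f * (c - t))
Numerator = 100 * 40.12 * (7.06 - 0.05)
= 100 * 40.12 * 7.01
= 28124.12
Denominator = 7.06 * (40.12 - 0.05)
= 7.06 * 40.07
= 282.8942
R = 28124.12 / 282.8942
= 99.4157%

99.4157%


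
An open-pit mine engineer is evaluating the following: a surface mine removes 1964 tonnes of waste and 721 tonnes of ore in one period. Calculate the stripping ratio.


Stripping ratio = waste tonnage / ore tonnage
= 1964 / 721
= 2.724

2.724


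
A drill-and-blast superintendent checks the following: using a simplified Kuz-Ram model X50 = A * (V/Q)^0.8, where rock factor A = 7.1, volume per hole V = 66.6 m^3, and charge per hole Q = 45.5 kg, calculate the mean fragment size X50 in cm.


Compute V/Q:
V/Q = 66.6 / 45.5 = 1.463736264
Raise to the power 0.8:
(V/Q)^0.8 = 1.463736264^0.8 = 1.356345297
Multiply by A:
X50 = 7.1 * 1.356345297
= 9.6301 cm

9.6301 cm


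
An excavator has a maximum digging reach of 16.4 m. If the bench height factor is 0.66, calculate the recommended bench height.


Bench height = reach * factor
= 16.4 * 0.66
= 10.824 m

10.824 m


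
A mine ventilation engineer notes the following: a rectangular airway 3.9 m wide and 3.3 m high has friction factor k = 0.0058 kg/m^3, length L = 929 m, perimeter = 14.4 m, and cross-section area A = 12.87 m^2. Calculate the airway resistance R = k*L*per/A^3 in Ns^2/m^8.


Compute the numerator:
k * L * per = 0.0058 * 929 * 14.4
= 77.59008
Compute the denominator:
A^3 = 12.87^3 = 2131.746903
Resistance:
R = 77.59008 / 2131.746903
= 0.0364 Ns^2/m^8

0.0364 Ns^2/m^8


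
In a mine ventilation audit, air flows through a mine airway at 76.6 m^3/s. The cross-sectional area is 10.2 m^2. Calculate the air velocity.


7.5098 m/s

Velocity = flow rate / cross-sectional area
= 76.6 / 10.2
= 7.5098 m/s


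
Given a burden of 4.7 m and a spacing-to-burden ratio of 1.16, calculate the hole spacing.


5.452 m

Spacing = burden * ratio
= 4.7 * 1.16
= 5.452 m


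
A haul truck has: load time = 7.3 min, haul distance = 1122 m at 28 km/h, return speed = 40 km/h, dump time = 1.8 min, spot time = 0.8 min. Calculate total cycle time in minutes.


Convert haul speed to m/min: 28 * 1000/60 = 466.6666667 m/min
Haul time = 1122 / 466.6666667 = 2.404285714 min
Convert return speed to m/min: 40 * 1000/60 = 666.6666667 m/min
Return time = 1122 / 666.6666667 = 1.683 min
Total cycle time:
= 7.3 + 2.404285714 + 1.8 + 1.683 + 0.8
= 13.9873 min

13.9873 min


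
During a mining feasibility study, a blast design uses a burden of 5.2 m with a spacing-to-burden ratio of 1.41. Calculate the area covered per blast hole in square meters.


First, find the spacing:
Spacing = burden * ratio = 5.2 * 1.41
= 7.332 m
Then, calculate the area:
Area = burden * spacing = 5.2 * 7.332
= 38.1264 m^2

38.1264 m^2


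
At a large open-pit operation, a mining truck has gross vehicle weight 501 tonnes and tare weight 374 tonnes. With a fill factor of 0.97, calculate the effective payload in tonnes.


123.19 tonnes

Maximum payload = gross - tare
= 501 - 374 = 127 tonnes
Effective payload = max payload * fill factor
= 127 * 0.97
= 123.19 tonnes


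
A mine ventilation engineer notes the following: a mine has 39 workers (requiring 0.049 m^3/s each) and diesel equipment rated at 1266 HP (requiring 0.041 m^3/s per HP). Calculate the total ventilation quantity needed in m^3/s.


53.817 m^3/s

Airflow for workers:
Q_people = 39 * 0.049 = 1.911 m^3/s
Airflow for diesel equipment:
Q_diesel = 1266 * 0.041 = 51.906 m^3/s
Total ventilation:
Q_total = 1.911 + 51.906
= 53.817 m^3/s


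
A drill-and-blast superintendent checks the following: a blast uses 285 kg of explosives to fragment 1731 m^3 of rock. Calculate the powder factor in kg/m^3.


0.1646 kg/m^3

Powder factor = explosive mass / rock volume
= 285 / 1731
= 0.1646 kg/m^3


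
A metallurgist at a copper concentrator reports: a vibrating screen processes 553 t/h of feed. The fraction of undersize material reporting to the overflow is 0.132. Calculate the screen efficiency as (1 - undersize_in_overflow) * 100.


Screen efficiency = (1 - fraction of undersize in overflow) * 100
= (1 - 0.132) * 100
= 0.868 * 100
= 86.8%

86.8%


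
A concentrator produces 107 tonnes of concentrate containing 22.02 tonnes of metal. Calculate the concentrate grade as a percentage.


Grade = (metal in concentrate / concentrate mass) * 100
= (22.02 / 107) * 100
= 0.2057943925 * 100
= 20.5794%

20.5794%


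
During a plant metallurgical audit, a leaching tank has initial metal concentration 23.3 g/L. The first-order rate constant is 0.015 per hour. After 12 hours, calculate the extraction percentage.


Compute the exponent:
-k * t = -0.015 * 12 = -0.18
Remaining concentration:
C = 23.3 * exp(-0.18)
= 23.3 * 0.8352702114
= 19.46179593 g/L
Extracted = 23.3 - 19.46179593 = 3.838204074 g/L
Extraction % = 3.838204074 / 23.3 * 100
= 16.473%

16.473%


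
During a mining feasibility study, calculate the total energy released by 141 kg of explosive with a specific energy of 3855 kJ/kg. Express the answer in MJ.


Energy = mass * specific_energy / 1000
= 141 * 3855 / 1000
= 543555 / 1000
= 543.555 MJ

543.555 MJ


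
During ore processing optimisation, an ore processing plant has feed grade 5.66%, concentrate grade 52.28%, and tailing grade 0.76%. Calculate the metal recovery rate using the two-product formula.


Using the two-product formula:
R = 100 * c * (f - t) / (f * (c - t))
Numerator = 100 * 52.28 * (5.66 - 0.76)
= 100 * 52.28 * 4.9
= 25617.2
Denominator = 5.66 * (52.28 - 0.76)
= 5.66 * 51.52
= 291.6032
R = 25617.2 / 291.6032
= 87.8495%

87.8495%


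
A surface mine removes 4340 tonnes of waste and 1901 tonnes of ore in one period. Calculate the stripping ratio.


2.283

Stripping ratio = waste tonnage / ore tonnage
= 4340 / 1901
= 2.283


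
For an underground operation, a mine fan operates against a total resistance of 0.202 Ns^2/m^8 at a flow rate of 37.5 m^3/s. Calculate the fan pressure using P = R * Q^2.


284.0625 Pa

Compute Q^2:
Q^2 = 37.5^2 = 1406.25
Compute pressure:
P = R * Q^2 = 0.202 * 1406.25
= 284.0625 Pa


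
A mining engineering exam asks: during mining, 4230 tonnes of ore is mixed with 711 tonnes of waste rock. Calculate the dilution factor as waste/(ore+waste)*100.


Total material = ore + waste
= 4230 + 711 = 4941 tonnes
Dilution = waste / total * 100
= 711 / 4941 * 100
= 0.1438979964 * 100
= 14.3898%

14.3898%


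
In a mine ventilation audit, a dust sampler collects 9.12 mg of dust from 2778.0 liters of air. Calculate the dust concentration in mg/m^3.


Convert liters to m^3: 1 m^3 = 1000 L
Concentration = mass / volume * 1000
= 9.12 / 2778.0 * 1000
= 0.003282937365 * 1000
= 3.2829 mg/m^3

3.2829 mg/m^3


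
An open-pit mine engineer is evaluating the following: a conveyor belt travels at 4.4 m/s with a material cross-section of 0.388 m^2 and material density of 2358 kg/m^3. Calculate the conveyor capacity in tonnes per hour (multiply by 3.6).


14492.0794 t/h

Volumetric flow = speed * area
= 4.4 * 0.388 = 1.7072 m^3/s
Mass flow = volumetric * density
= 1.7072 * 2358 = 4025.5776 kg/s
Convert to t/h: multiply by 3.6
Capacity = 4025.5776 * 3.6
= 14492.0794 t/h


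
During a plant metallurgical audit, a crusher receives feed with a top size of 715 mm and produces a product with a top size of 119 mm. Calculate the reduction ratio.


6.0084

Reduction ratio = feed size / product size
= 715 / 119
= 6.0084


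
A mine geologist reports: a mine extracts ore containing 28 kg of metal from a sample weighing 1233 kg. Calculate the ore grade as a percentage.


Ore grade = (metal mass / ore mass) * 100
= (28 / 1233) * 100
= 0.02270884023 * 100
= 2.2709%

2.2709%


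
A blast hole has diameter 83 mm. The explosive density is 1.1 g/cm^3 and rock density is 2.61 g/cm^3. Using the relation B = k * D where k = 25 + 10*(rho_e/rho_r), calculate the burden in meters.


2.4248 m

First, compute k:
rho_e / rho_r = 1.1 / 2.61 = 0.4214559387
k = 25 + 10 * 0.4214559387 = 29.21455939
Then, compute burden:
B = k * D / 1000 = 29.21455939 * 83 / 1000
= 2424.808429 / 1000
= 2.4248 m


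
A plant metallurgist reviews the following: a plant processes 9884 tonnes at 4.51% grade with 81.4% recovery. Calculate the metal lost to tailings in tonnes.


Total metal in feed:
= 9884 * 4.51 / 100 = 445.7684 tonnes
Metal recovered:
= 445.7684 * 81.4 / 100 = 362.8554776 tonnes
Metal lost to tailings:
= 445.7684 - 362.8554776
= 82.9129 tonnes

82.9129 tonnes


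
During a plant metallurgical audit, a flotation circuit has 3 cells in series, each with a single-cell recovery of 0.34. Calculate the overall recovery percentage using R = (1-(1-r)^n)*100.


Complement of single-cell recovery:
1 - r = 1 - 0.34 = 0.66
Raise to power n:
(1 - r)^3 = 0.66^3 = 0.287496
Overall recovery:
R = (1 - 0.287496) * 100
= 71.2504%

71.2504%


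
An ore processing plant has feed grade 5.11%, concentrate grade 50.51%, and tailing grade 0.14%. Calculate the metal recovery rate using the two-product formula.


97.5306%

Using the two-product formula:
R = 100 * c * (f - t) / (f * (c - t))
Numerator = 100 * 50.51 * (5.11 - 0.14)
= 100 * 50.51 * 4.97
= 25103.47
Denominator = 5.11 * (50.51 - 0.14)
= 5.11 * 50.37
= 257.3907
R = 25103.47 / 257.3907
= 97.5306%


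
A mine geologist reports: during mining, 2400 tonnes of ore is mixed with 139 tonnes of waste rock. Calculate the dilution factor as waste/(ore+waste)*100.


5.4746%

Total material = ore + waste
= 2400 + 139 = 2539 tonnes
Dilution = waste / total * 100
= 139 / 2539 * 100
= 0.05474596298 * 100
= 5.4746%


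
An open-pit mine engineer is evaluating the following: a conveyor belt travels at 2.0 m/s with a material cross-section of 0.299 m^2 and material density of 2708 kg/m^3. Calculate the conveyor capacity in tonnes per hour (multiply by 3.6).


Volumetric flow = speed * area
= 2.0 * 0.299 = 0.598 m^3/s
Mass flow = volumetric * density
= 0.598 * 2708 = 1619.384 kg/s
Convert to t/h: multiply by 3.6
Capacity = 1619.384 * 3.6
= 5829.7824 t/h

5829.7824 t/h


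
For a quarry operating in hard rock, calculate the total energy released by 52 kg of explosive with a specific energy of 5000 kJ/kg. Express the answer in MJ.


Energy = mass * specific_energy / 1000
= 52 * 5000 / 1000
= 260000 / 1000
= 260.0 MJ

260.0 MJ


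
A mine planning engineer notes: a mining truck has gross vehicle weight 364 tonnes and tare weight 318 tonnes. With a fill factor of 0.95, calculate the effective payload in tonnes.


Maximum payload = gross - tare
= 364 - 318 = 46 tonnes
Effective payload = max payload * fill factor
= 46 * 0.95
= 43.7 tonnes

43.7 tonnes


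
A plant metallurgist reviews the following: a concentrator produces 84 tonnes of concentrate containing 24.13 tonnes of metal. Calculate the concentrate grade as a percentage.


Grade = (metal in concentrate / concentrate mass) * 100
= (24.13 / 84) * 100
= 0.2872619048 * 100
= 28.7262%

28.7262%


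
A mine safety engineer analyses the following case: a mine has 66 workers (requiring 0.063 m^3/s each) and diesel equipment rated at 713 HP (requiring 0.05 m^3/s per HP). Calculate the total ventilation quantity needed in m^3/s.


Airflow for workers:
Q_people = 66 * 0.063 = 4.158 m^3/s
Airflow for diesel equipment:
Q_diesel = 713 * 0.05 = 35.65 m^3/s
Total ventilation:
Q_total = 4.158 + 35.65
= 39.808 m^3/s

39.808 m^3/s


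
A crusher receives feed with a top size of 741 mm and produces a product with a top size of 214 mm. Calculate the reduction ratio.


3.4626

Reduction ratio = feed size / product size
= 741 / 214
= 3.4626


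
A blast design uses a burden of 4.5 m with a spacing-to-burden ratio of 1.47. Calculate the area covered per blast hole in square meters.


29.7675 m^2

First, find the spacing:
Spacing = burden * ratio = 4.5 * 1.47
= 6.615 m
Then, calculate the area:
Area = burden * spacing = 4.5 * 6.615
= 29.7675 m^2


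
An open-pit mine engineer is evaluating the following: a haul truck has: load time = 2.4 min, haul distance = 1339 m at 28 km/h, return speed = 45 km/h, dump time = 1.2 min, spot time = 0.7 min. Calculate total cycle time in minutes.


Convert haul speed to m/min: 28 * 1000/60 = 466.6666667 m/min
Haul time = 1339 / 466.6666667 = 2.869285714 min
Convert return speed to m/min: 45 * 1000/60 = 750 m/min
Return time = 1339 / 750 = 1.785333333 min
Total cycle time:
= 2.4 + 2.869285714 + 1.2 + 1.785333333 + 0.7
= 8.9546 min

8.9546 min


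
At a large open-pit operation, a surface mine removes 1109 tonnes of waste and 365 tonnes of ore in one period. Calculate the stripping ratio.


3.0384

Stripping ratio = waste tonnage / ore tonnage
= 1109 / 365
= 3.0384


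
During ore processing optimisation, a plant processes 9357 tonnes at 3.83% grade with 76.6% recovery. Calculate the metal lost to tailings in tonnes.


Total metal in feed:
= 9357 * 3.83 / 100 = 358.3731 tonnes
Metal recovered:
= 358.3731 * 76.6 / 100 = 274.5137946 tonnes
Metal lost to tailings:
= 358.3731 - 274.5137946
= 83.8593 tonnes

83.8593 tonnes


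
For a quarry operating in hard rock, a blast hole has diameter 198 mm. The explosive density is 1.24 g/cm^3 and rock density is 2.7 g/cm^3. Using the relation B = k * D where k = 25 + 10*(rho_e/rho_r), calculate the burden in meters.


First, compute k:
rho_e / rho_r = 1.24 / 2.7 = 0.4592592593
k = 25 + 10 * 0.4592592593 = 29.59259259
Then, compute burden:
B = k * D / 1000 = 29.59259259 * 198 / 1000
= 5859.333333 / 1000
= 5.8593 m

5.8593 m


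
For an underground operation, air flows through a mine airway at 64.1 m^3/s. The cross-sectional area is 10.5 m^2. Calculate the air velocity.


6.1048 m/s

Velocity = flow rate / cross-sectional area
= 64.1 / 10.5
= 6.1048 m/s


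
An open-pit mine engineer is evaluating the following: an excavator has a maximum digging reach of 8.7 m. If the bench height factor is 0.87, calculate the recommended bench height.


7.569 m

Bench height = reach * factor
= 8.7 * 0.87
= 7.569 m


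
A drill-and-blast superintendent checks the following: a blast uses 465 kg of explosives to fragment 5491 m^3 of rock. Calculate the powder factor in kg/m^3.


0.0847 kg/m^3

Powder factor = explosive mass / rock volume
= 465 / 5491
= 0.0847 kg/m^3


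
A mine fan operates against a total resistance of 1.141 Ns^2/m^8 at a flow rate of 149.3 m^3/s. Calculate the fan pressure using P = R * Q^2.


Compute Q^2:
Q^2 = 149.3^2 = 22290.49
Compute pressure:
P = R * Q^2 = 1.141 * 22290.49
= 25433.4491 Pa

25433.4491 Pa


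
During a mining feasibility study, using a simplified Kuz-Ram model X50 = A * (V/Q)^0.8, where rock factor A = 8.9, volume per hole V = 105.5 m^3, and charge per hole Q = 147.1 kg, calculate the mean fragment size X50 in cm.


6.8218 cm

Compute V/Q:
V/Q = 105.5 / 147.1 = 0.7171991842
Raise to the power 0.8:
(V/Q)^0.8 = 0.7171991842^0.8 = 0.7664994182
Multiply by A:
X50 = 8.9 * 0.7664994182
= 6.8218 cm


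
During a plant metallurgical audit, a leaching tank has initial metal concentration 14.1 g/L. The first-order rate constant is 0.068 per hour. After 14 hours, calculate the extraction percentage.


61.4032%

Compute the exponent:
-k * t = -0.068 * 14 = -0.952
Remaining concentration:
C = 14.1 * exp(-0.952)
= 14.1 * 0.3859683144
= 5.442153233 g/L
Extracted = 14.1 - 5.442153233 = 8.657846767 g/L
Extraction % = 8.657846767 / 14.1 * 100
= 61.4032%


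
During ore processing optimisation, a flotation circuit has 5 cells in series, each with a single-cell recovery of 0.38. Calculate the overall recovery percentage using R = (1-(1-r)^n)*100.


90.8387%

Complement of single-cell recovery:
1 - r = 1 - 0.38 = 0.62
Raise to power n:
(1 - r)^5 = 0.62^5 = 0.0916132832
Overall recovery:
R = (1 - 0.0916132832) * 100
= 90.8387%


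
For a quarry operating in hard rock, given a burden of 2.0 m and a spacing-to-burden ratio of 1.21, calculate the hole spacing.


Spacing = burden * ratio
= 2.0 * 1.21
= 2.42 m

2.42 m


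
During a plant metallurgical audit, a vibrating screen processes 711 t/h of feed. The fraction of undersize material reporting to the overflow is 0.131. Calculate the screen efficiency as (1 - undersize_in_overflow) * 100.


Screen efficiency = (1 - fraction of undersize in overflow) * 100
= (1 - 0.131) * 100
= 0.869 * 100
= 86.9%

86.9%


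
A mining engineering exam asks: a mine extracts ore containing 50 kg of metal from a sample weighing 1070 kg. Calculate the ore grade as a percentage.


4.6729%

Ore grade = (metal mass / ore mass) * 100
= (50 / 1070) * 100
= 0.04672897196 * 100
= 4.6729%


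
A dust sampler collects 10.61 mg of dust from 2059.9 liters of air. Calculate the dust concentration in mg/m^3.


5.1507 mg/m^3

Convert liters to m^3: 1 m^3 = 1000 L
Concentration = mass / volume * 1000
= 10.61 / 2059.9 * 1000
= 0.005150735473 * 1000
= 5.1507 mg/m^3


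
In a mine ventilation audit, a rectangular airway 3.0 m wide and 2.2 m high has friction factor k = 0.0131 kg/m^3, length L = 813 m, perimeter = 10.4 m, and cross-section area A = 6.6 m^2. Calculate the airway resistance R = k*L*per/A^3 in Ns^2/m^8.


Compute the numerator:
k * L * per = 0.0131 * 813 * 10.4
= 110.76312
Compute the denominator:
A^3 = 6.6^3 = 287.496
Resistance:
R = 110.76312 / 287.496
= 0.3853 Ns^2/m^8

0.3853 Ns^2/m^8


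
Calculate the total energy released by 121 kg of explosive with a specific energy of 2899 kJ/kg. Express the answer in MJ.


350.779 MJ

Energy = mass * specific_energy / 1000
= 121 * 2899 / 1000
= 350779 / 1000
= 350.779 MJ


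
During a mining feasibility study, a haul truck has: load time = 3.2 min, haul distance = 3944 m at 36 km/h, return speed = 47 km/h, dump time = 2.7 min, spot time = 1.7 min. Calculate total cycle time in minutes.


Convert haul speed to m/min: 36 * 1000/60 = 600 m/min
Haul time = 3944 / 600 = 6.573333333 min
Convert return speed to m/min: 47 * 1000/60 = 783.3333333 m/min
Return time = 3944 / 783.3333333 = 5.034893617 min
Total cycle time:
= 3.2 + 6.573333333 + 2.7 + 5.034893617 + 1.7
= 19.2082 min

19.2082 min


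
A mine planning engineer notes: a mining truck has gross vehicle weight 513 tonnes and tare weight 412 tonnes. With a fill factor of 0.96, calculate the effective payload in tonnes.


96.96 tonnes

Maximum payload = gross - tare
= 513 - 412 = 101 tonnes
Effective payload = max payload * fill factor
= 101 * 0.96
= 96.96 tonnes


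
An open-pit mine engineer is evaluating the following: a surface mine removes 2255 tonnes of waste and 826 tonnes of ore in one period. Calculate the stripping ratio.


2.73

Stripping ratio = waste tonnage / ore tonnage
= 2255 / 826
= 2.73


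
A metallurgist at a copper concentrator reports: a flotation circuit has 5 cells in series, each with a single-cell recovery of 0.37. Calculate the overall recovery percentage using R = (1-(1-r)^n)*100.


90.0756%

Complement of single-cell recovery:
1 - r = 1 - 0.37 = 0.63
Raise to power n:
(1 - r)^5 = 0.63^5 = 0.0992436543
Overall recovery:
R = (1 - 0.0992436543) * 100
= 90.0756%


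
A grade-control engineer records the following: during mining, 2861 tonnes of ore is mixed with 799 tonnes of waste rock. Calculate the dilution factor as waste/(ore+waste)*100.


Total material = ore + waste
= 2861 + 799 = 3660 tonnes
Dilution = waste / total * 100
= 799 / 3660 * 100
= 0.2183060109 * 100
= 21.8306%

21.8306%


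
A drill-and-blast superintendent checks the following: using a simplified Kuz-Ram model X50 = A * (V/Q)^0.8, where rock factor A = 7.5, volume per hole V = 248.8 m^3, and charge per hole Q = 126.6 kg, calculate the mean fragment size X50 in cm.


Compute V/Q:
V/Q = 248.8 / 126.6 = 1.965244866
Raise to the power 0.8:
(V/Q)^0.8 = 1.965244866^0.8 = 1.716853888
Multiply by A:
X50 = 7.5 * 1.716853888
= 12.8764 cm

12.8764 cm


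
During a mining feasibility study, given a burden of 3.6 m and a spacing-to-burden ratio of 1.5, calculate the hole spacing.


5.4 m

Spacing = burden * ratio
= 3.6 * 1.5
= 5.4 m


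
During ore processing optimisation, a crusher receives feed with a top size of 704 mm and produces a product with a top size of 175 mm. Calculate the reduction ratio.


Reduction ratio = feed size / product size
= 704 / 175
= 4.0229

4.0229


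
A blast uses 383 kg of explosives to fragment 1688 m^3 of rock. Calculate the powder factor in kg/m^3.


0.2269 kg/m^3

Powder factor = explosive mass / rock volume
= 383 / 1688
= 0.2269 kg/m^3


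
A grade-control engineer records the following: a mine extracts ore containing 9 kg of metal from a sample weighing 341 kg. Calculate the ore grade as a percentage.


2.6393%

Ore grade = (metal mass / ore mass) * 100
= (9 / 341) * 100
= 0.02639296188 * 100
= 2.6393%


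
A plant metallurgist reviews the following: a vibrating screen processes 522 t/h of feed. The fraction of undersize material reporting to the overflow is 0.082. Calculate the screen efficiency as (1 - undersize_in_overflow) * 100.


91.8%

Screen efficiency = (1 - fraction of undersize in overflow) * 100
= (1 - 0.082) * 100
= 0.918 * 100
= 91.8%


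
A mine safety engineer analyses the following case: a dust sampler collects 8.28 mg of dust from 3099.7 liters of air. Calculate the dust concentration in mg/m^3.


2.6712 mg/m^3

Convert liters to m^3: 1 m^3 = 1000 L
Concentration = mass / volume * 1000
= 8.28 / 3099.7 * 1000
= 0.002671226248 * 1000
= 2.6712 mg/m^3


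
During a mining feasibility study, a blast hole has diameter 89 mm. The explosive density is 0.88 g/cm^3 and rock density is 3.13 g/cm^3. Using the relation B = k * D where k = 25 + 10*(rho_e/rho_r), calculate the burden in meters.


First, compute k:
rho_e / rho_r = 0.88 / 3.13 = 0.2811501597
k = 25 + 10 * 0.2811501597 = 27.8115016
Then, compute burden:
B = k * D / 1000 = 27.8115016 * 89 / 1000
= 2475.223642 / 1000
= 2.4752 m

2.4752 m


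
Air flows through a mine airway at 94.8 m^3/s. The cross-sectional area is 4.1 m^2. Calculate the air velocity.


23.122 m/s

Velocity = flow rate / cross-sectional area
= 94.8 / 4.1
= 23.122 m/s


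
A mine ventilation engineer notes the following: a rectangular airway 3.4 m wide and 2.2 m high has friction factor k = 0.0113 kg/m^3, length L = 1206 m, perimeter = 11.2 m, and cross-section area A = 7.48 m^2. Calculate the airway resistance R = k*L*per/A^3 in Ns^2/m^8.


0.3647 Ns^2/m^8

Compute the numerator:
k * L * per = 0.0113 * 1206 * 11.2
= 152.63136
Compute the denominator:
A^3 = 7.48^3 = 418.508992
Resistance:
R = 152.63136 / 418.508992
= 0.3647 Ns^2/m^8


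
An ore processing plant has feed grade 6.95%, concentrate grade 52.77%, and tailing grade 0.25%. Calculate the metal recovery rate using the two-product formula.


96.8618%

Using the two-product formula:
R = 100 * c * (f - t) / (f * (c - t))
Numerator = 100 * 52.77 * (6.95 - 0.25)
= 100 * 52.77 * 6.7
= 35355.9
Denominator = 6.95 * (52.77 - 0.25)
= 6.95 * 52.52
= 365.014
R = 35355.9 / 365.014
= 96.8618%


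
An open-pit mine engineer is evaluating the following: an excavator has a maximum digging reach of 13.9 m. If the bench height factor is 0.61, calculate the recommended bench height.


Bench height = reach * factor
= 13.9 * 0.61
= 8.479 m

8.479 m
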